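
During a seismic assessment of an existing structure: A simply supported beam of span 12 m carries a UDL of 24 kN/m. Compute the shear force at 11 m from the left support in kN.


R_A = w * L / 2 = 24 * 12 / 2 = 144.0 kN
V(x) = R_A - w * x = 144.0 - 24 * 11
= -120.0 kN

-120.0 kN


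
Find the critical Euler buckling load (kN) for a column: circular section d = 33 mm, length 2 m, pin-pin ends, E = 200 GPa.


I = pi * d^4 / 64 = 58213.76 mm^4
L = 2000.0 mm
P_cr = pi^2 * E * I / L^2
= 9.8696 * 200000.0 * 58213.76 / 2000.0^2
= 28727.34 N = 28.7273 kN

28.7273 kN


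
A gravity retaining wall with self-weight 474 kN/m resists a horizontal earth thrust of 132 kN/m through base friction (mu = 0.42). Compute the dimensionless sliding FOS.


Resisting force = mu * W = 0.42 * 474 = 199.08 kN/m
FOS = Resisting / Driving = 199.08 / 132
= 1.5082 (dimensionless)

1.5082 (dimensionless)


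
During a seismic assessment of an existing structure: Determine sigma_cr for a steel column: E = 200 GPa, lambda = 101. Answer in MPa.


sigma_cr = pi^2 * E / lambda^2
= 9.8696 * 200000.0 / 101^2
= 9.8696 * 200000.0 / 10201
= 193.5027 MPa

193.5027 MPa


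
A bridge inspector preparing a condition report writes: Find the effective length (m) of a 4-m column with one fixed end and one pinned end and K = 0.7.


L_eff = K * L
= 0.7 * 4
= 2.8 m

2.8 m


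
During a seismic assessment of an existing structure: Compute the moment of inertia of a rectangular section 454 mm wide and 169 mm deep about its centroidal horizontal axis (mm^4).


I = b * h^3 / 12
= 454 * 169^3 / 12
= 454 * 4826809 / 12
= 182614273.83 mm^4

182614273.83 mm^4


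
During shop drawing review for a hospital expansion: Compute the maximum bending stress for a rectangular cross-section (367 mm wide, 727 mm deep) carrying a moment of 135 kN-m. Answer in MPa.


I = b * h^3 / 12 = 367 * 727^3 / 12 = 11751357830.08 mm^4
y = h / 2 = 727 / 2 = 363.5 mm
M = 135 kN-m = 135000000.0 N-mm
sigma = M * y / I = 135000000.0 * 363.5 / 11751357830.08
= 4.18 MPa

4.18 MPa


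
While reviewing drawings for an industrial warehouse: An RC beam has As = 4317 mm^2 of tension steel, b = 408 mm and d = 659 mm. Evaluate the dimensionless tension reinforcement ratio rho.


rho = As / (b * d)
= 4317 / (408 * 659)
= 4317 / 268872
= 0.016056 (dimensionless)

0.016056 (dimensionless)


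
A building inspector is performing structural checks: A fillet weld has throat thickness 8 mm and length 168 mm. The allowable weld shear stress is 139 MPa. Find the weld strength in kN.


Strength = throat * length * allowable stress
= 8 * 168 * 139 N
= 186816 N
= 186.82 kN

186.82 kN


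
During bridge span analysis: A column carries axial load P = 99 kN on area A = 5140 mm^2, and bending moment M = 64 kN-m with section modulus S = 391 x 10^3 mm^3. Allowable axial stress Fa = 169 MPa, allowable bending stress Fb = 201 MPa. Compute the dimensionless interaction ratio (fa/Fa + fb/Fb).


f_a = P / A = 99000.0 / 5140 = 19.2607 MPa
f_b = M / S = 64000000.0 / 391000.0 = 163.6829 MPa
Ratio = f_a / Fa + f_b / Fb
= 19.2607 / 169 + 163.6829 / 201
= 0.9283 (dimensionless)

0.9283 (dimensionless)


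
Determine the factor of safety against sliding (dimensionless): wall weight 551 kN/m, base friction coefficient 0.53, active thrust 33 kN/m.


Resisting force = mu * W = 0.53 * 551 = 292.03 kN/m
FOS = Resisting / Driving = 292.03 / 33
= 8.8494 (dimensionless)

8.8494 (dimensionless)


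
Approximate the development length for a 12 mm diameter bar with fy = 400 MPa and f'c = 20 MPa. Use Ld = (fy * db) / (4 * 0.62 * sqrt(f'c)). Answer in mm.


Ld = (fy * db) / (4 * 0.62 * sqrt(f'c))
= (400 * 12) / (4 * 0.62 * sqrt(20))
= 4800 / 11.0909
= 432.79 mm

432.79 mm


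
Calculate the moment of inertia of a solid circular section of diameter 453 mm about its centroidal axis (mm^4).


r = d / 2 = 453 / 2 = 226.5 mm
I = pi * r^4 / 4 = pi * 226.5^4 / 4
= 2067105805.77 mm^4

2067105805.77 mm^4


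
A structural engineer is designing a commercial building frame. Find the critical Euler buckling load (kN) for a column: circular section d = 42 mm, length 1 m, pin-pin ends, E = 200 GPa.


I = pi * d^4 / 64 = 152745.02 mm^4
L = 1000.0 mm
P_cr = pi^2 * E * I / L^2
= 9.8696 * 200000.0 * 152745.02 / 1000.0^2
= 301506.58 N = 301.5066 kN

301.5066 kN


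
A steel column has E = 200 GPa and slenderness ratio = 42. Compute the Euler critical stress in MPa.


sigma_cr = pi^2 * E / lambda^2
= 9.8696 * 200000.0 / 42^2
= 9.8696 * 200000.0 / 1764
= 1119.0028 MPa

1119.0028 MPa


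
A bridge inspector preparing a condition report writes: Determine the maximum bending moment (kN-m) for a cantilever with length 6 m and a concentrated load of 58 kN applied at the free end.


For a cantilever with a point load at the free end:
M_max = P * L = 58 * 6 = 348 kN-m

348 kN-m


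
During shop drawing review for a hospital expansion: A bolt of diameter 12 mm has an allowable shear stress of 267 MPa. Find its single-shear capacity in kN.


A = pi * d^2 / 4 = pi * 12^2 / 4 = 113.0973 mm^2
V = f_v * A / 1000 = 267 * 113.0973 / 1000
= 30.197 kN

30.197 kN


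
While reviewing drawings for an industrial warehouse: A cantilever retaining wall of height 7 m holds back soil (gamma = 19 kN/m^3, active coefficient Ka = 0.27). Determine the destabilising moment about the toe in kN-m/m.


Pa = 0.5 * Ka * gamma * H^2
= 0.5 * 0.27 * 19 * 7^2
= 125.685 kN/m
Arm = H / 3 = 7 / 3 = 2.3333 m
Mo = Pa * arm = Pa * H / 3 = 125.685 * 7 / 3 = 293.265 kN-m/m

293.265 kN-m/m


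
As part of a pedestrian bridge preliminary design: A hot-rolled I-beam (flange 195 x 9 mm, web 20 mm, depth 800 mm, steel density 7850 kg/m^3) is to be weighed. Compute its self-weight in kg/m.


A_flanges = 2 * 195 * 9 = 3510 mm^2
A_web = (800 - 2 * 9) * 20 = 15640 mm^2
A_total = 3510 + 15640 = 19150 mm^2 = 0.019150 m^2
Weight = rho * A = 7850 * 0.019150 = 150.3275 kg/m

150.3275 kg/m


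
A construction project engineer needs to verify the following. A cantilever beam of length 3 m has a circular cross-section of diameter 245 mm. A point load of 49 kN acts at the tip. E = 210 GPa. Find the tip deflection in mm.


I = pi * d^4 / 64 = pi * 245^4 / 64 = 176861879.6 mm^4
L = 3000.0 mm, P = 49000.0 N, E = 210000.0 MPa
delta = P * L^3 / (3 * E * I)
= 49000.0 * 3000.0^3 / (3 * 210000.0 * 176861879.6)
= 11.8737 mm

11.8737 mm


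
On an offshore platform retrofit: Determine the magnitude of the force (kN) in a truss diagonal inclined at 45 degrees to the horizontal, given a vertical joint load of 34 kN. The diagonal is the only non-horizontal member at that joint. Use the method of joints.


At the joint, only the diagonal has a vertical component, so vertical equilibrium gives:
F * sin(45) = 34
F = 34 / sin(45)
= 34 / 0.707107
= 48.08 kN

48.08 kN


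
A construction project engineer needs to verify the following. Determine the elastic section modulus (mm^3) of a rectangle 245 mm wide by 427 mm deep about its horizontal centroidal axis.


S = b * h^2 / 6
= 245 * 427^2 / 6
= 245 * 182329 / 6
= 7445100.83 mm^3

7445100.83 mm^3


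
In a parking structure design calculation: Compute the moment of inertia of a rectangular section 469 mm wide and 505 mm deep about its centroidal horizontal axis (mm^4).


I = b * h^3 / 12
= 469 * 505^3 / 12
= 469 * 128787625 / 12
= 5033449677.08 mm^4

5033449677.08 mm^4


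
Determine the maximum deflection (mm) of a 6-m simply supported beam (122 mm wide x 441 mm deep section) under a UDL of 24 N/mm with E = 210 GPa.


I = 122 * 441^3 / 12 = 871955563.5 mm^4
L = 6000.0 mm, w = 24 N/mm, E = 210000.0 MPa
delta = 5 * w * L^4 / (384 * E * I)
= 5 * 24 * 6000.0^4 / (384 * 210000.0 * 871955563.5)
= 2.2118 mm

2.2118 mm


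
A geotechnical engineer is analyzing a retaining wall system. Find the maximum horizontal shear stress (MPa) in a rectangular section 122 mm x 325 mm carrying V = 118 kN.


A = b * h = 122 * 325 = 39650 mm^2
V = 118 kN = 118000.0 N
tau_max = 1.5 * V / A = 1.5 * 118000.0 / 39650
= 4.4641 MPa

4.4641 MPa


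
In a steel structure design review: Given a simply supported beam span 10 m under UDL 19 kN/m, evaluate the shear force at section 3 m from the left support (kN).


R_A = w * L / 2 = 19 * 10 / 2 = 95.0 kN
V(x) = R_A - w * x = 95.0 - 19 * 3
= 38.0 kN

38.0 kN


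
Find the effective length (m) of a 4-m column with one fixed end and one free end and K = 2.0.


L_eff = K * L
= 2.0 * 4
= 8.0 m

8.0 m


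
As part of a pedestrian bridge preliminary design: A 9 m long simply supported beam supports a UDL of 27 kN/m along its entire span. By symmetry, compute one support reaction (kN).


Total load = w * L = 27 * 9 = 243 kN
By symmetry, each reaction R = total / 2 = 243 / 2 = 121.5 kN

121.5 kN


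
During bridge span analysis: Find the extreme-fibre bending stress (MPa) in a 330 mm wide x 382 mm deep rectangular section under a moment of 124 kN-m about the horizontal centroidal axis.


I = b * h^3 / 12 = 330 * 382^3 / 12 = 1532931620.0 mm^4
y = h / 2 = 382 / 2 = 191.0 mm
M = 124 kN-m = 124000000.0 N-mm
sigma = M * y / I = 124000000.0 * 191.0 / 1532931620.0
= 15.45 MPa

15.45 MPa


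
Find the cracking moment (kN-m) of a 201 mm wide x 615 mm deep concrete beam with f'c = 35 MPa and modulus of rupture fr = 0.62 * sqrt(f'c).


fr = 0.62 * sqrt(35) = 0.62 * 5.9161 = 3.668 MPa
I = 201 * 615^3 / 12 = 3896190281.25 mm^4
y_t = 307.5 mm
M_cr = fr * I / y_t = 3.668 * 3896190281.25 / 307.5 N-mm
= 46.4751 kN-m

46.4751 kN-m


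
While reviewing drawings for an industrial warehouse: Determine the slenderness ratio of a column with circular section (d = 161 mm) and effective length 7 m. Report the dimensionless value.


Radius of gyration r = d / 4 = 161 / 4 = 40.25 mm
L_eff = 7000.0 mm
Slenderness ratio = L / r = 7000.0 / 40.25 = 173.91 (dimensionless)

173.91 (dimensionless)


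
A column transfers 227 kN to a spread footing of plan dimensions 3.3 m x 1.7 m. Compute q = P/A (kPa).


A = 3.3 * 1.7 = 5.61 m^2
q = P / A = 227 / 5.61
= 40.4635 kPa

40.4635 kPa


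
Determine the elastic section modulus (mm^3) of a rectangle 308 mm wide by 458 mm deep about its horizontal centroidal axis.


S = b * h^2 / 6
= 308 * 458^2 / 6
= 308 * 209764 / 6
= 10767885.33 mm^3

10767885.33 mm^3


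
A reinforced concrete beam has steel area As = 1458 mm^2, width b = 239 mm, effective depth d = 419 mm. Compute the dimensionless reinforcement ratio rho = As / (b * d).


rho = As / (b * d)
= 1458 / (239 * 419)
= 1458 / 100141
= 0.014559 (dimensionless)

0.014559 (dimensionless)


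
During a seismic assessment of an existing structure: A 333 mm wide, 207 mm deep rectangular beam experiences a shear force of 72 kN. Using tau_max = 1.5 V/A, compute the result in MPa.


A = b * h = 333 * 207 = 68931 mm^2
V = 72 kN = 72000.0 N
tau_max = 1.5 * V / A = 1.5 * 72000.0 / 68931
= 1.5668 MPa

1.5668 MPa


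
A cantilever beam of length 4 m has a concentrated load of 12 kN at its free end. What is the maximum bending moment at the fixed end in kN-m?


For a cantilever with a point load at the free end:
M_max = P * L = 12 * 4 = 48 kN-m

48 kN-m


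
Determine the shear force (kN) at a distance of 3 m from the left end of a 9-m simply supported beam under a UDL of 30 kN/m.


R_A = w * L / 2 = 30 * 9 / 2 = 135.0 kN
V(x) = R_A - w * x = 135.0 - 30 * 3
= 45.0 kN

45.0 kN


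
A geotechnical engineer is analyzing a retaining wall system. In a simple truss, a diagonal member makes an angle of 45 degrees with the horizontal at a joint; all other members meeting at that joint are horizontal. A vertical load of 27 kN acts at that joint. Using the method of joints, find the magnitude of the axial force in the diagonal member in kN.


At the joint, only the diagonal has a vertical component, so vertical equilibrium gives:
F * sin(45) = 27
F = 27 / sin(45)
= 27 / 0.707107
= 38.18 kN

38.18 kN


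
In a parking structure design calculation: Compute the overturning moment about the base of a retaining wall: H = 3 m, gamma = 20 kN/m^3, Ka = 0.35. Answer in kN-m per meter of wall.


Pa = 0.5 * Ka * gamma * H^2
= 0.5 * 0.35 * 20 * 3^2
= 31.5 kN/m
Arm = H / 3 = 3 / 3 = 1.0 m
Mo = Pa * arm = Pa * H / 3 = 31.5 * 3 / 3 = 31.5 kN-m/m

31.5 kN-m/m


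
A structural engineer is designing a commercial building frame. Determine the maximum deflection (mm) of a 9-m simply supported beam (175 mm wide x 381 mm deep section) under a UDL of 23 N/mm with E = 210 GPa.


I = 175 * 381^3 / 12 = 806550806.25 mm^4
L = 9000.0 mm, w = 23 N/mm, E = 210000.0 MPa
delta = 5 * w * L^4 / (384 * E * I)
= 5 * 23 * 9000.0^4 / (384 * 210000.0 * 806550806.25)
= 11.6007 mm

11.6007 mm


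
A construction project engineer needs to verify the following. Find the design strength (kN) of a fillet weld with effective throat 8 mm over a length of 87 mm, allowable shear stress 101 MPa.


Strength = throat * length * allowable stress
= 8 * 87 * 101 N
= 70296 N
= 70.3 kN

70.3 kN


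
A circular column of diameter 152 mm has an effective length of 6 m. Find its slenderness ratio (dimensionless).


Radius of gyration r = d / 4 = 152 / 4 = 38.0 mm
L_eff = 6000.0 mm
Slenderness ratio = L / r = 6000.0 / 38.0 = 157.89 (dimensionless)

157.89 (dimensionless)


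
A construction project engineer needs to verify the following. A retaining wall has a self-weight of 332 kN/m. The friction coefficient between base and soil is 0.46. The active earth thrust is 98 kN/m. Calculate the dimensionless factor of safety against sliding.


Resisting force = mu * W = 0.46 * 332 = 152.72 kN/m
FOS = Resisting / Driving = 152.72 / 98
= 1.5584 (dimensionless)

1.5584 (dimensionless)


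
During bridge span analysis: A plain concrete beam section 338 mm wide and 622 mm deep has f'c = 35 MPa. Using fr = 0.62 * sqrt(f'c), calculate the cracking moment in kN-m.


fr = 0.62 * sqrt(35) = 0.62 * 5.9161 = 3.668 MPa
I = 338 * 622^3 / 12 = 6778078718.67 mm^4
y_t = 311.0 mm
M_cr = fr * I / y_t = 3.668 * 6778078718.67 / 311.0 N-mm
= 79.9414 kN-m

79.9414 kN-m


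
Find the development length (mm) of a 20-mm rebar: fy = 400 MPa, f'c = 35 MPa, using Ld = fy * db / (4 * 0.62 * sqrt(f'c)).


Ld = (fy * db) / (4 * 0.62 * sqrt(f'c))
= (400 * 20) / (4 * 0.62 * sqrt(35))
= 8000 / 14.6719
= 545.26 mm

545.26 mm


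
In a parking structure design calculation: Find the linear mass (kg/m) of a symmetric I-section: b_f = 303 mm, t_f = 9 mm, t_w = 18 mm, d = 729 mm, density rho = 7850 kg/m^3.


A_flanges = 2 * 303 * 9 = 5454 mm^2
A_web = (729 - 2 * 9) * 18 = 12798 mm^2
A_total = 5454 + 12798 = 18252 mm^2 = 0.018252 m^2
Weight = rho * A = 7850 * 0.018252 = 143.2782 kg/m

143.2782 kg/m


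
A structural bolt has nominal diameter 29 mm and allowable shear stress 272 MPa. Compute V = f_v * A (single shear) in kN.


A = pi * d^2 / 4 = pi * 29^2 / 4 = 660.5199 mm^2
V = f_v * A / 1000 = 272 * 660.5199 / 1000
= 179.6614 kN

179.6614 kN


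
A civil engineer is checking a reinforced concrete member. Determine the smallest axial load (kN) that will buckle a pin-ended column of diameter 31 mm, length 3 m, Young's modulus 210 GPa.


I = pi * d^4 / 64 = 45333.23 mm^4
L = 3000.0 mm
P_cr = pi^2 * E * I / L^2
= 9.8696 * 210000.0 * 45333.23 / 3000.0^2
= 10439.82 N = 10.4398 kN

10.4398 kN


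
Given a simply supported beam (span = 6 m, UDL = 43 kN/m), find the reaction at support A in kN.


Total load = w * L = 43 * 6 = 258 kN
By symmetry, each reaction R = total / 2 = 258 / 2 = 129.0 kN

129.0 kN


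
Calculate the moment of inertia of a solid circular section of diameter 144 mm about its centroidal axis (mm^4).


r = d / 2 = 144 / 2 = 72.0 mm
I = pi * r^4 / 4 = pi * 72.0^4 / 4
= 21106677.15 mm^4

21106677.15 mm^4


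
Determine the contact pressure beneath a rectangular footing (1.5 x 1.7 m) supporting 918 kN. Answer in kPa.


A = 1.5 * 1.7 = 2.55 m^2
q = P / A = 918 / 2.55
= 360.0 kPa

360.0 kPa


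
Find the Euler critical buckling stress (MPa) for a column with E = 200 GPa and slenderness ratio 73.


sigma_cr = pi^2 * E / lambda^2
= 9.8696 * 200000.0 / 73^2
= 9.8696 * 200000.0 / 5329
= 370.4111 MPa

370.4111 MPa


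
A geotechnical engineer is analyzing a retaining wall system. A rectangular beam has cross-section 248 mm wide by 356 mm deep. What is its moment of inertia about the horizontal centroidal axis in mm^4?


I = b * h^3 / 12
= 248 * 356^3 / 12
= 248 * 45118016 / 12
= 932438997.33 mm^4

932438997.33 mm^4


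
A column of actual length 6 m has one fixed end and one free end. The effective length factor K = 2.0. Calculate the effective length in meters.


L_eff = K * L
= 2.0 * 6
= 12.0 m

12.0 m


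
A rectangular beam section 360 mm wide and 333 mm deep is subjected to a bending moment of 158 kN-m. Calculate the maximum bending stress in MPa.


I = b * h^3 / 12 = 360 * 333^3 / 12 = 1107781110.0 mm^4
y = h / 2 = 333 / 2 = 166.5 mm
M = 158 kN-m = 158000000.0 N-mm
sigma = M * y / I = 158000000.0 * 166.5 / 1107781110.0
= 23.75 MPa

23.75 MPa


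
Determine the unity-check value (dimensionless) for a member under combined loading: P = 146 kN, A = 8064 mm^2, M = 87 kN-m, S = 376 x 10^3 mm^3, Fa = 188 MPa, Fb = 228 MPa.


f_a = P / A = 146000.0 / 8064 = 18.1052 MPa
f_b = M / S = 87000000.0 / 376000.0 = 231.383 MPa
Ratio = f_a / Fa + f_b / Fb
= 18.1052 / 188 + 231.383 / 228
= 1.1111 (dimensionless)

1.1111 (dimensionless)


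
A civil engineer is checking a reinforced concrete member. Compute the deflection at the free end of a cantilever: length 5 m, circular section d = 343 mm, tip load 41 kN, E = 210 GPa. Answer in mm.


I = pi * d^4 / 64 = pi * 343^4 / 64 = 679432596.67 mm^4
L = 5000.0 mm, P = 41000.0 N, E = 210000.0 MPa
delta = P * L^3 / (3 * E * I)
= 41000.0 * 5000.0^3 / (3 * 210000.0 * 679432596.67)
= 11.9731 mm

11.9731 mm


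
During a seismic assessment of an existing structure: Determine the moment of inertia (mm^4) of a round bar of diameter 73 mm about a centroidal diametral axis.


r = d / 2 = 73 / 2 = 36.5 mm
I = pi * r^4 / 4 = pi * 36.5^4 / 4
= 1393995.4 mm^4

1393995.4 mm^4


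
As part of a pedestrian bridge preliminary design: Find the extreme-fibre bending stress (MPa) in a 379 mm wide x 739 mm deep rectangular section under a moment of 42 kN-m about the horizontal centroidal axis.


I = b * h^3 / 12 = 379 * 739^3 / 12 = 12746509650.08 mm^4
y = h / 2 = 739 / 2 = 369.5 mm
M = 42 kN-m = 42000000.0 N-mm
sigma = M * y / I = 42000000.0 * 369.5 / 12746509650.08
= 1.22 MPa

1.22 MPa


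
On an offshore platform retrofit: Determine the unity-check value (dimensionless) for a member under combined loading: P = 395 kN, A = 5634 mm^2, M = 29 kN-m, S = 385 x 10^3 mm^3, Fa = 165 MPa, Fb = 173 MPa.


f_a = P / A = 395000.0 / 5634 = 70.11 MPa
f_b = M / S = 29000000.0 / 385000.0 = 75.3247 MPa
Ratio = f_a / Fa + f_b / Fb
= 70.11 / 165 + 75.3247 / 173
= 0.8603 (dimensionless)

0.8603 (dimensionless)


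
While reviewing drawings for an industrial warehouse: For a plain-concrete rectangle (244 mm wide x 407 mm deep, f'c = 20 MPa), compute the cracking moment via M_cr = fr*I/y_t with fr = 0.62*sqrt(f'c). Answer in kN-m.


fr = 0.62 * sqrt(20) = 0.62 * 4.4721 = 2.7727 MPa
I = 244 * 407^3 / 12 = 1370855907.67 mm^4
y_t = 203.5 mm
M_cr = fr * I / y_t = 2.7727 * 1370855907.67 / 203.5 N-mm
= 18.6782 kN-m

18.6782 kN-m


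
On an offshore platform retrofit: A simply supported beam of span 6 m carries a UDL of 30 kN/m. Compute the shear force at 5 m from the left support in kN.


R_A = w * L / 2 = 30 * 6 / 2 = 90.0 kN
V(x) = R_A - w * x = 90.0 - 30 * 5
= -60.0 kN

-60.0 kN


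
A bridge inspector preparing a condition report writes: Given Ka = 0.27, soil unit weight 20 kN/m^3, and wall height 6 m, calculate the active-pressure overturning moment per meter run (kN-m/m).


Pa = 0.5 * Ka * gamma * H^2
= 0.5 * 0.27 * 20 * 6^2
= 97.2 kN/m
Arm = H / 3 = 6 / 3 = 2.0 m
Mo = Pa * arm = Pa * H / 3 = 97.2 * 6 / 3 = 194.4 kN-m/m

194.4 kN-m/m


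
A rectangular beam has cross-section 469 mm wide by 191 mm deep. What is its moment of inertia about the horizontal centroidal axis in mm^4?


I = b * h^3 / 12
= 469 * 191^3 / 12
= 469 * 6967871 / 12
= 272327624.92 mm^4

272327624.92 mm^4


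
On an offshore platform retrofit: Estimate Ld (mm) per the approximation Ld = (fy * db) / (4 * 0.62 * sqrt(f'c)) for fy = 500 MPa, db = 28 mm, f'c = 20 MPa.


Ld = (fy * db) / (4 * 0.62 * sqrt(f'c))
= (500 * 28) / (4 * 0.62 * sqrt(20))
= 14000 / 11.0909
= 1262.3 mm

1262.3 mm


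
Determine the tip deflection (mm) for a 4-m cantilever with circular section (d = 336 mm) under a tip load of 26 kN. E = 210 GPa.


I = pi * d^4 / 64 = pi * 336^4 / 64 = 625643602.8 mm^4
L = 4000.0 mm, P = 26000.0 N, E = 210000.0 MPa
delta = P * L^3 / (3 * E * I)
= 26000.0 * 4000.0^3 / (3 * 210000.0 * 625643602.8)
= 4.2217 mm

4.2217 mm


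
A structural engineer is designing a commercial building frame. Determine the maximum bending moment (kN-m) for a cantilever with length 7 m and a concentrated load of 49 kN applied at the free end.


For a cantilever with a point load at the free end:
M_max = P * L = 49 * 7 = 343 kN-m

343 kN-m


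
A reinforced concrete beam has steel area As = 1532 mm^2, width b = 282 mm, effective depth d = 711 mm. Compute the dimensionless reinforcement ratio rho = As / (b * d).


rho = As / (b * d)
= 1532 / (282 * 711)
= 1532 / 200502
= 0.007641 (dimensionless)

0.007641 (dimensionless)


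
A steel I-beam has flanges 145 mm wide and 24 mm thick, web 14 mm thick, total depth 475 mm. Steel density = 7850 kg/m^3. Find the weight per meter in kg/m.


A_flanges = 2 * 145 * 24 = 6960 mm^2
A_web = (475 - 2 * 24) * 14 = 5978 mm^2
A_total = 6960 + 5978 = 12938 mm^2 = 0.012938 m^2
Weight = rho * A = 7850 * 0.012938 = 101.5633 kg/m

101.5633 kg/m


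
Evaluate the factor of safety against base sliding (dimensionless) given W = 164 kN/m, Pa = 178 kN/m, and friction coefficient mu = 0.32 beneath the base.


Resisting force = mu * W = 0.32 * 164 = 52.48 kN/m
FOS = Resisting / Driving = 52.48 / 178
= 0.2948 (dimensionless)

0.2948 (dimensionless)


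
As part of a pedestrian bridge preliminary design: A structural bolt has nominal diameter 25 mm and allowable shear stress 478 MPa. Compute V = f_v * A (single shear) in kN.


A = pi * d^2 / 4 = pi * 25^2 / 4 = 490.8739 mm^2
V = f_v * A / 1000 = 478 * 490.8739 / 1000
= 234.6377 kN

234.6377 kN


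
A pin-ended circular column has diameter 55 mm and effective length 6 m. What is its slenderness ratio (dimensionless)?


Radius of gyration r = d / 4 = 55 / 4 = 13.75 mm
L_eff = 6000.0 mm
Slenderness ratio = L / r = 6000.0 / 13.75 = 436.36 (dimensionless)

436.36 (dimensionless)


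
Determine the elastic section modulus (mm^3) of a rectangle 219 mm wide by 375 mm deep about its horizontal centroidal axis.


S = b * h^2 / 6
= 219 * 375^2 / 6
= 219 * 140625 / 6
= 5132812.5 mm^3

5132812.5 mm^3


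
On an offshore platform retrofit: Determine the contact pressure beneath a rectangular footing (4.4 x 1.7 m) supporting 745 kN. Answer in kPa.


A = 4.4 * 1.7 = 7.48 m^2
q = P / A = 745 / 7.48
= 99.5989 kPa

99.5989 kPa


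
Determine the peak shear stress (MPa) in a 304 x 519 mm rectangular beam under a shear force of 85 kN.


A = b * h = 304 * 519 = 157776 mm^2
V = 85 kN = 85000.0 N
tau_max = 1.5 * V / A = 1.5 * 85000.0 / 157776
= 0.8081 MPa

0.8081 MPa


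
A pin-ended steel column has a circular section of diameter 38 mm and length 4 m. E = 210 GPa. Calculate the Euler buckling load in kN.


I = pi * d^4 / 64 = 102353.87 mm^4
L = 4000.0 mm
P_cr = pi^2 * E * I / L^2
= 9.8696 * 210000.0 * 102353.87 / 4000.0^2
= 13258.77 N = 13.2588 kN

13.2588 kN


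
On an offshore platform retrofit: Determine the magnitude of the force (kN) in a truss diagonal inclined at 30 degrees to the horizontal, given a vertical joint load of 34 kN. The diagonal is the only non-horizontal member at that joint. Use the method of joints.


At the joint, only the diagonal has a vertical component, so vertical equilibrium gives:
F * sin(30) = 34
F = 34 / sin(30)
= 34 / 0.5
= 68.0 kN

68.0 kN


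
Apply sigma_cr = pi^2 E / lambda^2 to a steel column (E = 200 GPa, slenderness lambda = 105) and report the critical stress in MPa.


sigma_cr = pi^2 * E / lambda^2
= 9.8696 * 200000.0 / 105^2
= 9.8696 * 200000.0 / 11025
= 179.0404 MPa

179.0404 MPa


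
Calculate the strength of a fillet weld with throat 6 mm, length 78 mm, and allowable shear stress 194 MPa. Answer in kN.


Strength = throat * length * allowable stress
= 6 * 78 * 194 N
= 90792 N
= 90.79 kN

90.79 kN


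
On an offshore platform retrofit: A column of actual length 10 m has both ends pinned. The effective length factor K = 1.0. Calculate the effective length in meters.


L_eff = K * L
= 1.0 * 10
= 10.0 m

10.0 m


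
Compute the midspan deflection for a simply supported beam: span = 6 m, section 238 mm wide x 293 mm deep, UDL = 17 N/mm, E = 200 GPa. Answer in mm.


I = 238 * 293^3 / 12 = 498882847.17 mm^4
L = 6000.0 mm, w = 17 N/mm, E = 200000.0 MPa
delta = 5 * w * L^4 / (384 * E * I)
= 5 * 17 * 6000.0^4 / (384 * 200000.0 * 498882847.17)
= 2.8752 mm

2.8752 mm


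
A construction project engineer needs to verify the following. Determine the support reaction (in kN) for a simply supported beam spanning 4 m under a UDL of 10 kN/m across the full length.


Total load = w * L = 10 * 4 = 40 kN
By symmetry, each reaction R = total / 2 = 40 / 2 = 20.0 kN

20.0 kN


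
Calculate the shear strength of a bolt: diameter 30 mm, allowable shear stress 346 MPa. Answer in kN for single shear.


A = pi * d^2 / 4 = pi * 30^2 / 4 = 706.8583 mm^2
V = f_v * A / 1000 = 346 * 706.8583 / 1000
= 244.573 kN

244.573 kN


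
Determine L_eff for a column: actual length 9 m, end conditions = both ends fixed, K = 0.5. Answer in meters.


L_eff = K * L
= 0.5 * 9
= 4.5 m

4.5 m


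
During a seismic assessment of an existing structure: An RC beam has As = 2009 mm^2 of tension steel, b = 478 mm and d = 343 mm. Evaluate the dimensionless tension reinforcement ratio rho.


rho = As / (b * d)
= 2009 / (478 * 343)
= 2009 / 163954
= 0.012253 (dimensionless)

0.012253 (dimensionless)


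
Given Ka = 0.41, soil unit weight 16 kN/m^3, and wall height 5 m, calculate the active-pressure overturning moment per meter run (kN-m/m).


Pa = 0.5 * Ka * gamma * H^2
= 0.5 * 0.41 * 16 * 5^2
= 82.0 kN/m
Arm = H / 3 = 5 / 3 = 1.6667 m
Mo = Pa * arm = Pa * H / 3 = 82.0 * 5 / 3 = 136.6667 kN-m/m

136.6667 kN-m/m


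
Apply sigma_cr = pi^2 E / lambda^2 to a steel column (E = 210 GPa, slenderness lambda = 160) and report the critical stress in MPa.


sigma_cr = pi^2 * E / lambda^2
= 9.8696 * 210000.0 / 160^2
= 9.8696 * 210000.0 / 25600
= 80.9616 MPa

80.9616 MPa


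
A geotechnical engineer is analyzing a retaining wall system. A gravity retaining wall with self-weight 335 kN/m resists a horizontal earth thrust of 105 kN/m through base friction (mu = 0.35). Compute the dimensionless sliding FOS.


Resisting force = mu * W = 0.35 * 335 = 117.25 kN/m
FOS = Resisting / Driving = 117.25 / 105
= 1.1167 (dimensionless)

1.1167 (dimensionless)


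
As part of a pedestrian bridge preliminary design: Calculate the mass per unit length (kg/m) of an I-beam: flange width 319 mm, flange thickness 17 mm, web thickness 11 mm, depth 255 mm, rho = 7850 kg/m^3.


A_flanges = 2 * 319 * 17 = 10846 mm^2
A_web = (255 - 2 * 17) * 11 = 2431 mm^2
A_total = 10846 + 2431 = 13277 mm^2 = 0.013277 m^2
Weight = rho * A = 7850 * 0.013277 = 104.2245 kg/m

104.2245 kg/m


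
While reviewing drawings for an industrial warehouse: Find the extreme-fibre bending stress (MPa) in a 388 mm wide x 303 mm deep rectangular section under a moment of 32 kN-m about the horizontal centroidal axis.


I = b * h^3 / 12 = 388 * 303^3 / 12 = 899452773.0 mm^4
y = h / 2 = 303 / 2 = 151.5 mm
M = 32 kN-m = 32000000.0 N-mm
sigma = M * y / I = 32000000.0 * 151.5 / 899452773.0
= 5.39 MPa

5.39 MPa


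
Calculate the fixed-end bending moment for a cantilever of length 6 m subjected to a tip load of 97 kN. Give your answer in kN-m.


For a cantilever with a point load at the free end:
M_max = P * L = 97 * 6 = 582 kN-m

582 kN-m


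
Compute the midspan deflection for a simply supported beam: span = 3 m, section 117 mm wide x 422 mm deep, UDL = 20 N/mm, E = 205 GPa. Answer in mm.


I = 117 * 422^3 / 12 = 732726618.0 mm^4
L = 3000.0 mm, w = 20 N/mm, E = 205000.0 MPa
delta = 5 * w * L^4 / (384 * E * I)
= 5 * 20 * 3000.0^4 / (384 * 205000.0 * 732726618.0)
= 0.1404 mm

0.1404 mm


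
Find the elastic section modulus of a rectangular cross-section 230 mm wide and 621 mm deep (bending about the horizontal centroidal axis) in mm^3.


S = b * h^2 / 6
= 230 * 621^2 / 6
= 230 * 385641 / 6
= 14782905.0 mm^3

14782905.0 mm^3


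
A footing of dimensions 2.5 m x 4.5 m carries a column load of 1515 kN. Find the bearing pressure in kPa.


A = 2.5 * 4.5 = 11.25 m^2
q = P / A = 1515 / 11.25
= 134.6667 kPa

134.6667 kPa


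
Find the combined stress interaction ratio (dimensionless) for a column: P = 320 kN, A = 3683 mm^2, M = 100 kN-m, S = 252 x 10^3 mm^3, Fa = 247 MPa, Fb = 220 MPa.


f_a = P / A = 320000.0 / 3683 = 86.8857 MPa
f_b = M / S = 100000000.0 / 252000.0 = 396.8254 MPa
Ratio = f_a / Fa + f_b / Fb
= 86.8857 / 247 + 396.8254 / 220
= 2.1555 (dimensionless)

2.1555 (dimensionless)


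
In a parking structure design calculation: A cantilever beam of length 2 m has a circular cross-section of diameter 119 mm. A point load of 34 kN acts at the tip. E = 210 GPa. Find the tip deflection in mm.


I = pi * d^4 / 64 = pi * 119^4 / 64 = 9843685.83 mm^4
L = 2000.0 mm, P = 34000.0 N, E = 210000.0 MPa
delta = P * L^3 / (3 * E * I)
= 34000.0 * 2000.0^3 / (3 * 210000.0 * 9843685.83)
= 43.8602 mm

43.8602 mm


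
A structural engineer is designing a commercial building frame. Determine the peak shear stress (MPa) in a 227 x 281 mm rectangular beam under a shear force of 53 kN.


A = b * h = 227 * 281 = 63787 mm^2
V = 53 kN = 53000.0 N
tau_max = 1.5 * V / A = 1.5 * 53000.0 / 63787
= 1.2463 MPa

1.2463 MPa


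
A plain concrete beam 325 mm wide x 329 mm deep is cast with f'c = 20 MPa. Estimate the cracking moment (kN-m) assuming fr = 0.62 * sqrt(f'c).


fr = 0.62 * sqrt(20) = 0.62 * 4.4721 = 2.7727 MPa
I = 325 * 329^3 / 12 = 964472410.42 mm^4
y_t = 164.5 mm
M_cr = fr * I / y_t = 2.7727 * 964472410.42 / 164.5 N-mm
= 16.2566 kN-m

16.2566 kN-m


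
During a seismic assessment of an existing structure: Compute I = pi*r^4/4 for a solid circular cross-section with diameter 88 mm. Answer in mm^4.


r = d / 2 = 88 / 2 = 44.0 mm
I = pi * r^4 / 4 = pi * 44.0^4 / 4
= 2943747.71 mm^4

2943747.71 mm^4


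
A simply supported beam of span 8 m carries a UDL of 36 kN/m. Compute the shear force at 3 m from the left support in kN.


R_A = w * L / 2 = 36 * 8 / 2 = 144.0 kN
V(x) = R_A - w * x = 144.0 - 36 * 3
= 36.0 kN

36.0 kN


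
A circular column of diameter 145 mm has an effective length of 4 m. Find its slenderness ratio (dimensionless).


Radius of gyration r = d / 4 = 145 / 4 = 36.25 mm
L_eff = 4000.0 mm
Slenderness ratio = L / r = 4000.0 / 36.25 = 110.34 (dimensionless)

110.34 (dimensionless)


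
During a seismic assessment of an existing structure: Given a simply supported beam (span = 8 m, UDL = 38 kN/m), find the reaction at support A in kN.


Total load = w * L = 38 * 8 = 304 kN
By symmetry, each reaction R = total / 2 = 304 / 2 = 152.0 kN

152.0 kN


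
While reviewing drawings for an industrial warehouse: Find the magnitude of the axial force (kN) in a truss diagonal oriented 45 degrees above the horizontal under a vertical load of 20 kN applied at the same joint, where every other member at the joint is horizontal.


At the joint, only the diagonal has a vertical component, so vertical equilibrium gives:
F * sin(45) = 20
F = 20 / sin(45)
= 20 / 0.707107
= 28.28 kN

28.28 kN


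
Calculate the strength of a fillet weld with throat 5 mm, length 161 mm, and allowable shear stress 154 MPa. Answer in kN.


Strength = throat * length * allowable stress
= 5 * 161 * 154 N
= 123970 N
= 123.97 kN

123.97 kN


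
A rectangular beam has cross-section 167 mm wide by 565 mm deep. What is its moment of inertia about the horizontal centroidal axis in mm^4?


I = b * h^3 / 12
= 167 * 565^3 / 12
= 167 * 180362125 / 12
= 2510039572.92 mm^4

2510039572.92 mm^4


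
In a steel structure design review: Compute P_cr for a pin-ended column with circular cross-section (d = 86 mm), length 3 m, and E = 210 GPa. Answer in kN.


I = pi * d^4 / 64 = 2685120.03 mm^4
L = 3000.0 mm
P_cr = pi^2 * E * I / L^2
= 9.8696 * 210000.0 * 2685120.03 / 3000.0^2
= 618358.36 N = 618.3584 kN

618.3584 kN


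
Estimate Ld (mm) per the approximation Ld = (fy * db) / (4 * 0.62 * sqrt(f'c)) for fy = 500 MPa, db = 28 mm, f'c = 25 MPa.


Ld = (fy * db) / (4 * 0.62 * sqrt(f'c))
= (500 * 28) / (4 * 0.62 * sqrt(25))
= 14000 / 12.4
= 1129.03 mm

1129.03 mm


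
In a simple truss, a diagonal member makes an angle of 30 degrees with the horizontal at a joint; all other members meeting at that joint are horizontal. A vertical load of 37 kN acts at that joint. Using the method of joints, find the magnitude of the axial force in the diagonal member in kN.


At the joint, only the diagonal has a vertical component, so vertical equilibrium gives:
F * sin(30) = 37
F = 37 / sin(30)
= 37 / 0.5
= 74.0 kN

74.0 kN


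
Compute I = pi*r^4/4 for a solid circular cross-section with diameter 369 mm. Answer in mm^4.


r = d / 2 = 369 / 2 = 184.5 mm
I = pi * r^4 / 4 = pi * 184.5^4 / 4
= 910071184.05 mm^4

910071184.05 mm^4


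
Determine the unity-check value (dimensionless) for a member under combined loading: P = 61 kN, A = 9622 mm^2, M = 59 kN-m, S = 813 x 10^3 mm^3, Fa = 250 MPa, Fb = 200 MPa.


f_a = P / A = 61000.0 / 9622 = 6.3396 MPa
f_b = M / S = 59000000.0 / 813000.0 = 72.5707 MPa
Ratio = f_a / Fa + f_b / Fb
= 6.3396 / 250 + 72.5707 / 200
= 0.3882 (dimensionless)

0.3882 (dimensionless)


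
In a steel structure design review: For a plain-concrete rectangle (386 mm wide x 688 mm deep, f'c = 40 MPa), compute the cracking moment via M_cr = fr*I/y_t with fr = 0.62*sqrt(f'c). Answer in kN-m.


fr = 0.62 * sqrt(40) = 0.62 * 6.3246 = 3.9212 MPa
I = 386 * 688^3 / 12 = 10475418282.67 mm^4
y_t = 344.0 mm
M_cr = fr * I / y_t = 3.9212 * 10475418282.67 / 344.0 N-mm
= 119.4083 kN-m

119.4083 kN-m


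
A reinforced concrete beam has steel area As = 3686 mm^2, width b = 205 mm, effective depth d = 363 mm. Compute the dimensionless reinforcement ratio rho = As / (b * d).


rho = As / (b * d)
= 3686 / (205 * 363)
= 3686 / 74415
= 0.049533 (dimensionless)

0.049533 (dimensionless)


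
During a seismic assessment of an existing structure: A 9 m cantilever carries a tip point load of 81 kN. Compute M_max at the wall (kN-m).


For a cantilever with a point load at the free end:
M_max = P * L = 81 * 9 = 729 kN-m

729 kN-m


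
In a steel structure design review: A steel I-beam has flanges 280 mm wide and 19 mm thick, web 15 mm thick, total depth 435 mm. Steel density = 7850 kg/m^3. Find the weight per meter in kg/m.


A_flanges = 2 * 280 * 19 = 10640 mm^2
A_web = (435 - 2 * 19) * 15 = 5955 mm^2
A_total = 10640 + 5955 = 16595 mm^2 = 0.016595 m^2
Weight = rho * A = 7850 * 0.016595 = 130.2707 kg/m

130.2707 kg/m


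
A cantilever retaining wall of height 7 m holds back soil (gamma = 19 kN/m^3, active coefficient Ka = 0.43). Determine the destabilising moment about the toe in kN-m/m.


Pa = 0.5 * Ka * gamma * H^2
= 0.5 * 0.43 * 19 * 7^2
= 200.165 kN/m
Arm = H / 3 = 7 / 3 = 2.3333 m
Mo = Pa * arm = Pa * H / 3 = 200.165 * 7 / 3 = 467.0517 kN-m/m

467.0517 kN-m/m


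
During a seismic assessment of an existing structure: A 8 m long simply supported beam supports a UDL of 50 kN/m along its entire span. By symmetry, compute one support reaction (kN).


Total load = w * L = 50 * 8 = 400 kN
By symmetry, each reaction R = total / 2 = 400 / 2 = 200.0 kN

200.0 kN


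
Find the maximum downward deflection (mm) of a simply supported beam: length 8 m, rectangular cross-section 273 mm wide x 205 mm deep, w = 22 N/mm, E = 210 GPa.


I = 273 * 205^3 / 12 = 195994093.75 mm^4
L = 8000.0 mm, w = 22 N/mm, E = 210000.0 MPa
delta = 5 * w * L^4 / (384 * E * I)
= 5 * 22 * 8000.0^4 / (384 * 210000.0 * 195994093.75)
= 28.5075 mm

28.5075 mm


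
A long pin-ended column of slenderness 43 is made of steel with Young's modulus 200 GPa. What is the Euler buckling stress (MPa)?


sigma_cr = pi^2 * E / lambda^2
= 9.8696 * 200000.0 / 43^2
= 9.8696 * 200000.0 / 1849
= 1067.5613 MPa

1067.5613 MPa


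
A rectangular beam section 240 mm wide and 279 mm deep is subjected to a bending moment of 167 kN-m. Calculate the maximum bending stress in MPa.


I = b * h^3 / 12 = 240 * 279^3 / 12 = 434352780.0 mm^4
y = h / 2 = 279 / 2 = 139.5 mm
M = 167 kN-m = 167000000.0 N-mm
sigma = M * y / I = 167000000.0 * 139.5 / 434352780.0
= 53.63 MPa

53.63 MPa


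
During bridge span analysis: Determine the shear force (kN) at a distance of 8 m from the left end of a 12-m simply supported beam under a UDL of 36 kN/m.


R_A = w * L / 2 = 36 * 12 / 2 = 216.0 kN
V(x) = R_A - w * x = 216.0 - 36 * 8
= -72.0 kN

-72.0 kN


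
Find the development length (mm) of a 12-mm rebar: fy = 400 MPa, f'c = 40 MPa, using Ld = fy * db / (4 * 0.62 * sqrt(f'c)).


Ld = (fy * db) / (4 * 0.62 * sqrt(f'c))
= (400 * 12) / (4 * 0.62 * sqrt(40))
= 4800 / 15.6849
= 306.03 mm

306.03 mm


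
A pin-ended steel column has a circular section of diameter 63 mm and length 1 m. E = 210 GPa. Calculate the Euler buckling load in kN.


I = pi * d^4 / 64 = 773271.66 mm^4
L = 1000.0 mm
P_cr = pi^2 * E * I / L^2
= 9.8696 * 210000.0 * 773271.66 / 1000.0^2
= 1602695.94 N = 1602.6959 kN

1602.6959 kN


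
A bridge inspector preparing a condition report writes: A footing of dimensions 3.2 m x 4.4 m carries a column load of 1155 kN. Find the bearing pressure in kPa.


A = 3.2 * 4.4 = 14.08 m^2
q = P / A = 1155 / 14.08
= 82.0312 kPa

82.0312 kPa


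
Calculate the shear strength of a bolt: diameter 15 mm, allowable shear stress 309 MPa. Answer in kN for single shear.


A = pi * d^2 / 4 = pi * 15^2 / 4 = 176.7146 mm^2
V = f_v * A / 1000 = 309 * 176.7146 / 1000
= 54.6048 kN

54.6048 kN


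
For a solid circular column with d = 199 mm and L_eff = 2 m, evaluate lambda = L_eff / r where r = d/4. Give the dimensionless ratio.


Radius of gyration r = d / 4 = 199 / 4 = 49.75 mm
L_eff = 2000.0 mm
Slenderness ratio = L / r = 2000.0 / 49.75 = 40.2 (dimensionless)

40.2 (dimensionless)


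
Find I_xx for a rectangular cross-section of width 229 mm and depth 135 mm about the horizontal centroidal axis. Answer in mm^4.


I = b * h^3 / 12
= 229 * 135^3 / 12
= 229 * 2460375 / 12
= 46952156.25 mm^4

46952156.25 mm^4


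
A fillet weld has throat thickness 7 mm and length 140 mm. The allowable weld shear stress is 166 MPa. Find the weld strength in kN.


Strength = throat * length * allowable stress
= 7 * 140 * 166 N
= 162680 N
= 162.68 kN

162.68 kN


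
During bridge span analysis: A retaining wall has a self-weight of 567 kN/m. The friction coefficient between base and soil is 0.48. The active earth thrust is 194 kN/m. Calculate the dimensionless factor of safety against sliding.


Resisting force = mu * W = 0.48 * 567 = 272.16 kN/m
FOS = Resisting / Driving = 272.16 / 194
= 1.4029 (dimensionless)

1.4029 (dimensionless)


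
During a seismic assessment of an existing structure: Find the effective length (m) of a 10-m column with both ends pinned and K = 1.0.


L_eff = K * L
= 1.0 * 10
= 10.0 m

10.0 m
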